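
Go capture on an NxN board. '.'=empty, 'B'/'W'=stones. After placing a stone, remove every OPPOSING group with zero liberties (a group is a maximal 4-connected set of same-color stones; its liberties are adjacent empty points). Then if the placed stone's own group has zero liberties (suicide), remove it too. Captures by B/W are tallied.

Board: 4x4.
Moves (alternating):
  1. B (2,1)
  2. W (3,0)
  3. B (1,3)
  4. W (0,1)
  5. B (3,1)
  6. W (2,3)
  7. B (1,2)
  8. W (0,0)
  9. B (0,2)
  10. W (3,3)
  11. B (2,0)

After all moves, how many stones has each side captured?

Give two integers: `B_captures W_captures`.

Answer: 1 0

Derivation:
Move 1: B@(2,1) -> caps B=0 W=0
Move 2: W@(3,0) -> caps B=0 W=0
Move 3: B@(1,3) -> caps B=0 W=0
Move 4: W@(0,1) -> caps B=0 W=0
Move 5: B@(3,1) -> caps B=0 W=0
Move 6: W@(2,3) -> caps B=0 W=0
Move 7: B@(1,2) -> caps B=0 W=0
Move 8: W@(0,0) -> caps B=0 W=0
Move 9: B@(0,2) -> caps B=0 W=0
Move 10: W@(3,3) -> caps B=0 W=0
Move 11: B@(2,0) -> caps B=1 W=0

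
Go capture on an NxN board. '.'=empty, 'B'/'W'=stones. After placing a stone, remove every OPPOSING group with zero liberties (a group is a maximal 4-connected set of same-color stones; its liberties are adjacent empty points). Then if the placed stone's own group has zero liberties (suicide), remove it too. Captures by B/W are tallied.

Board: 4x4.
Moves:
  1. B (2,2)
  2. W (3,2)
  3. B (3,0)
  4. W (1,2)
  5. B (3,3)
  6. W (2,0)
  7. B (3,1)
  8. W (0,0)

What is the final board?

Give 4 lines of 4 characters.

Answer: W...
..W.
W.B.
BB.B

Derivation:
Move 1: B@(2,2) -> caps B=0 W=0
Move 2: W@(3,2) -> caps B=0 W=0
Move 3: B@(3,0) -> caps B=0 W=0
Move 4: W@(1,2) -> caps B=0 W=0
Move 5: B@(3,3) -> caps B=0 W=0
Move 6: W@(2,0) -> caps B=0 W=0
Move 7: B@(3,1) -> caps B=1 W=0
Move 8: W@(0,0) -> caps B=1 W=0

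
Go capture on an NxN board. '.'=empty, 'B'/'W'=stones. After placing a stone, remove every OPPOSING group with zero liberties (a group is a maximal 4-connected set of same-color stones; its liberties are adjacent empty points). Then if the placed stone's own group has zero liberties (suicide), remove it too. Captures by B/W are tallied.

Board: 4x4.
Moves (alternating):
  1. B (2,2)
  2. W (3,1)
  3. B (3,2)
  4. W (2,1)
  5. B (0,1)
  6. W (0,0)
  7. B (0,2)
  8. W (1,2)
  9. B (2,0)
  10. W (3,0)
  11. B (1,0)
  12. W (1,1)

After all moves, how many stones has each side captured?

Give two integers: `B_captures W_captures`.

Answer: 1 0

Derivation:
Move 1: B@(2,2) -> caps B=0 W=0
Move 2: W@(3,1) -> caps B=0 W=0
Move 3: B@(3,2) -> caps B=0 W=0
Move 4: W@(2,1) -> caps B=0 W=0
Move 5: B@(0,1) -> caps B=0 W=0
Move 6: W@(0,0) -> caps B=0 W=0
Move 7: B@(0,2) -> caps B=0 W=0
Move 8: W@(1,2) -> caps B=0 W=0
Move 9: B@(2,0) -> caps B=0 W=0
Move 10: W@(3,0) -> caps B=0 W=0
Move 11: B@(1,0) -> caps B=1 W=0
Move 12: W@(1,1) -> caps B=1 W=0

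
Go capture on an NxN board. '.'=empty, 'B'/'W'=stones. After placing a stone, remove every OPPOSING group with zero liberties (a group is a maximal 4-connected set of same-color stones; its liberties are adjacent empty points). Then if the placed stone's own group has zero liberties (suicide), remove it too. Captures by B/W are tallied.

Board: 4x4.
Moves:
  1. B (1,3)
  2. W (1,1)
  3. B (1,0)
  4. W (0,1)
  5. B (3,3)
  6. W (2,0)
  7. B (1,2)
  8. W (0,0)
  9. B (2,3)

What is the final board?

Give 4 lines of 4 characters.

Move 1: B@(1,3) -> caps B=0 W=0
Move 2: W@(1,1) -> caps B=0 W=0
Move 3: B@(1,0) -> caps B=0 W=0
Move 4: W@(0,1) -> caps B=0 W=0
Move 5: B@(3,3) -> caps B=0 W=0
Move 6: W@(2,0) -> caps B=0 W=0
Move 7: B@(1,2) -> caps B=0 W=0
Move 8: W@(0,0) -> caps B=0 W=1
Move 9: B@(2,3) -> caps B=0 W=1

Answer: WW..
.WBB
W..B
...B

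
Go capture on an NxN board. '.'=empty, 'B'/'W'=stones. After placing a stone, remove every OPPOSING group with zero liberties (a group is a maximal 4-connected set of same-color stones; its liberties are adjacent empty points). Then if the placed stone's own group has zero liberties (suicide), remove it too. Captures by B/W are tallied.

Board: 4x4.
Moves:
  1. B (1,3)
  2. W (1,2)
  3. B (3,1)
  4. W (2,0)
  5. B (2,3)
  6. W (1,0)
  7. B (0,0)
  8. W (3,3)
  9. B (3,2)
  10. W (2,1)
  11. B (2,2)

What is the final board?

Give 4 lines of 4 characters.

Answer: B...
W.WB
WWBB
.BB.

Derivation:
Move 1: B@(1,3) -> caps B=0 W=0
Move 2: W@(1,2) -> caps B=0 W=0
Move 3: B@(3,1) -> caps B=0 W=0
Move 4: W@(2,0) -> caps B=0 W=0
Move 5: B@(2,3) -> caps B=0 W=0
Move 6: W@(1,0) -> caps B=0 W=0
Move 7: B@(0,0) -> caps B=0 W=0
Move 8: W@(3,3) -> caps B=0 W=0
Move 9: B@(3,2) -> caps B=1 W=0
Move 10: W@(2,1) -> caps B=1 W=0
Move 11: B@(2,2) -> caps B=1 W=0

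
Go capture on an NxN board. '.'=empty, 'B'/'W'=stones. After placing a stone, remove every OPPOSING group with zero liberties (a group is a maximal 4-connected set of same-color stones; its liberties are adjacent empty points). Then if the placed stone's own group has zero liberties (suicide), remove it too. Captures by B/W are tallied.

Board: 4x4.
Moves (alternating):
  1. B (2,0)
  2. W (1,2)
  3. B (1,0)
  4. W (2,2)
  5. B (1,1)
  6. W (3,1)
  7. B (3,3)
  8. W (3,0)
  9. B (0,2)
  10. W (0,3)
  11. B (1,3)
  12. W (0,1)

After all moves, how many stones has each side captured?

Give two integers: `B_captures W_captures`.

Move 1: B@(2,0) -> caps B=0 W=0
Move 2: W@(1,2) -> caps B=0 W=0
Move 3: B@(1,0) -> caps B=0 W=0
Move 4: W@(2,2) -> caps B=0 W=0
Move 5: B@(1,1) -> caps B=0 W=0
Move 6: W@(3,1) -> caps B=0 W=0
Move 7: B@(3,3) -> caps B=0 W=0
Move 8: W@(3,0) -> caps B=0 W=0
Move 9: B@(0,2) -> caps B=0 W=0
Move 10: W@(0,3) -> caps B=0 W=0
Move 11: B@(1,3) -> caps B=1 W=0
Move 12: W@(0,1) -> caps B=1 W=0

Answer: 1 0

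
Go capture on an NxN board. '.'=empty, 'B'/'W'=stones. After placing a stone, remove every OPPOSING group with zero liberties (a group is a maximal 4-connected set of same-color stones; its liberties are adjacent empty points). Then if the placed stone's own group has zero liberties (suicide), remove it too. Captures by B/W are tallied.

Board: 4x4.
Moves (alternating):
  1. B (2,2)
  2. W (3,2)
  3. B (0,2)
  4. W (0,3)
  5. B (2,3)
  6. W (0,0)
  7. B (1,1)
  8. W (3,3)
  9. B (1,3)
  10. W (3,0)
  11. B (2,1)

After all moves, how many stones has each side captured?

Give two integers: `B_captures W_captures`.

Answer: 1 0

Derivation:
Move 1: B@(2,2) -> caps B=0 W=0
Move 2: W@(3,2) -> caps B=0 W=0
Move 3: B@(0,2) -> caps B=0 W=0
Move 4: W@(0,3) -> caps B=0 W=0
Move 5: B@(2,3) -> caps B=0 W=0
Move 6: W@(0,0) -> caps B=0 W=0
Move 7: B@(1,1) -> caps B=0 W=0
Move 8: W@(3,3) -> caps B=0 W=0
Move 9: B@(1,3) -> caps B=1 W=0
Move 10: W@(3,0) -> caps B=1 W=0
Move 11: B@(2,1) -> caps B=1 W=0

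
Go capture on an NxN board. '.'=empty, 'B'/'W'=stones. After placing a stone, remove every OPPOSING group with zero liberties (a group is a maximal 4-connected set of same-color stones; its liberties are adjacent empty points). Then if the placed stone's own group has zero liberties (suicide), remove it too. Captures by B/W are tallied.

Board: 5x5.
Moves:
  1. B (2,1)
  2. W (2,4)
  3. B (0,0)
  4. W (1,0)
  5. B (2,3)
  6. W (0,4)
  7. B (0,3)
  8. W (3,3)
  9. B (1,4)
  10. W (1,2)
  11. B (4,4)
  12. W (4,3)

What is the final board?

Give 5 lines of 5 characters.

Move 1: B@(2,1) -> caps B=0 W=0
Move 2: W@(2,4) -> caps B=0 W=0
Move 3: B@(0,0) -> caps B=0 W=0
Move 4: W@(1,0) -> caps B=0 W=0
Move 5: B@(2,3) -> caps B=0 W=0
Move 6: W@(0,4) -> caps B=0 W=0
Move 7: B@(0,3) -> caps B=0 W=0
Move 8: W@(3,3) -> caps B=0 W=0
Move 9: B@(1,4) -> caps B=1 W=0
Move 10: W@(1,2) -> caps B=1 W=0
Move 11: B@(4,4) -> caps B=1 W=0
Move 12: W@(4,3) -> caps B=1 W=0

Answer: B..B.
W.W.B
.B.BW
...W.
...WB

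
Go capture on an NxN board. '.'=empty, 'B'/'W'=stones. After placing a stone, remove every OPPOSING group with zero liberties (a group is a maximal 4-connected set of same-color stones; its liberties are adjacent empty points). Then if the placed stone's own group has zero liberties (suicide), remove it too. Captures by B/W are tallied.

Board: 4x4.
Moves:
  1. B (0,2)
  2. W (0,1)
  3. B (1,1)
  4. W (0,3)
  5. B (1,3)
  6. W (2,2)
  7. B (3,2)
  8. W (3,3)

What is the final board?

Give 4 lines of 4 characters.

Answer: .WB.
.B.B
..W.
..BW

Derivation:
Move 1: B@(0,2) -> caps B=0 W=0
Move 2: W@(0,1) -> caps B=0 W=0
Move 3: B@(1,1) -> caps B=0 W=0
Move 4: W@(0,3) -> caps B=0 W=0
Move 5: B@(1,3) -> caps B=1 W=0
Move 6: W@(2,2) -> caps B=1 W=0
Move 7: B@(3,2) -> caps B=1 W=0
Move 8: W@(3,3) -> caps B=1 W=0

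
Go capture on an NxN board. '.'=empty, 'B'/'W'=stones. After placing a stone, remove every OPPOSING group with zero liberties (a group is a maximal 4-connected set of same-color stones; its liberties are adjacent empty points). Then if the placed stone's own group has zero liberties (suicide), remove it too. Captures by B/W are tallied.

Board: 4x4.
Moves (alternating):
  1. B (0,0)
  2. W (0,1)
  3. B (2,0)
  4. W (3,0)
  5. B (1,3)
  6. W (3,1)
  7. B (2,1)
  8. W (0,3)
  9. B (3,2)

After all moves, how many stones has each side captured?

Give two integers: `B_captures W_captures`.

Move 1: B@(0,0) -> caps B=0 W=0
Move 2: W@(0,1) -> caps B=0 W=0
Move 3: B@(2,0) -> caps B=0 W=0
Move 4: W@(3,0) -> caps B=0 W=0
Move 5: B@(1,3) -> caps B=0 W=0
Move 6: W@(3,1) -> caps B=0 W=0
Move 7: B@(2,1) -> caps B=0 W=0
Move 8: W@(0,3) -> caps B=0 W=0
Move 9: B@(3,2) -> caps B=2 W=0

Answer: 2 0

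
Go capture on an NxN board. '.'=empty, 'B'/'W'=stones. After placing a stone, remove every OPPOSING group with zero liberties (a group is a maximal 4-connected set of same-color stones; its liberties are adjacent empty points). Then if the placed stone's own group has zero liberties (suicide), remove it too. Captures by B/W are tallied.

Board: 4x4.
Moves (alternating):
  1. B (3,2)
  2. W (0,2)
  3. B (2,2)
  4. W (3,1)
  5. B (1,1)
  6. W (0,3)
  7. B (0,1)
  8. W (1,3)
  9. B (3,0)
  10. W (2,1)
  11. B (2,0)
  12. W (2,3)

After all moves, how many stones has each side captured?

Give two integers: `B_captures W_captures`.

Answer: 2 0

Derivation:
Move 1: B@(3,2) -> caps B=0 W=0
Move 2: W@(0,2) -> caps B=0 W=0
Move 3: B@(2,2) -> caps B=0 W=0
Move 4: W@(3,1) -> caps B=0 W=0
Move 5: B@(1,1) -> caps B=0 W=0
Move 6: W@(0,3) -> caps B=0 W=0
Move 7: B@(0,1) -> caps B=0 W=0
Move 8: W@(1,3) -> caps B=0 W=0
Move 9: B@(3,0) -> caps B=0 W=0
Move 10: W@(2,1) -> caps B=0 W=0
Move 11: B@(2,0) -> caps B=2 W=0
Move 12: W@(2,3) -> caps B=2 W=0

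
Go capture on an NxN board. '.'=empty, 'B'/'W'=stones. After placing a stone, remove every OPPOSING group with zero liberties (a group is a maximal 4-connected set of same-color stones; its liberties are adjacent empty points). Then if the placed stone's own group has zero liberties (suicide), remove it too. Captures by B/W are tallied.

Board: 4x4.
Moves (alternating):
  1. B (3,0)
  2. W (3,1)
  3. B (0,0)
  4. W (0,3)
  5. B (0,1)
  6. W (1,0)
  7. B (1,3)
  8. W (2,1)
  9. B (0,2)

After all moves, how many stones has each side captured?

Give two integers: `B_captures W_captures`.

Move 1: B@(3,0) -> caps B=0 W=0
Move 2: W@(3,1) -> caps B=0 W=0
Move 3: B@(0,0) -> caps B=0 W=0
Move 4: W@(0,3) -> caps B=0 W=0
Move 5: B@(0,1) -> caps B=0 W=0
Move 6: W@(1,0) -> caps B=0 W=0
Move 7: B@(1,3) -> caps B=0 W=0
Move 8: W@(2,1) -> caps B=0 W=0
Move 9: B@(0,2) -> caps B=1 W=0

Answer: 1 0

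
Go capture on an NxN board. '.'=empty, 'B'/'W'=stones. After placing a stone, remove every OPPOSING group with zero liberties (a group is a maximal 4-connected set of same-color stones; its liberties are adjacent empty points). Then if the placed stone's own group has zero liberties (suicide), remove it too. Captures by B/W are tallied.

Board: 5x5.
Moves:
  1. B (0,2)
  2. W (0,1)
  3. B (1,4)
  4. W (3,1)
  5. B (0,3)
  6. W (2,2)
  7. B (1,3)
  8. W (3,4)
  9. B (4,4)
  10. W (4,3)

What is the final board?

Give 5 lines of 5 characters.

Answer: .WBB.
...BB
..W..
.W..W
...W.

Derivation:
Move 1: B@(0,2) -> caps B=0 W=0
Move 2: W@(0,1) -> caps B=0 W=0
Move 3: B@(1,4) -> caps B=0 W=0
Move 4: W@(3,1) -> caps B=0 W=0
Move 5: B@(0,3) -> caps B=0 W=0
Move 6: W@(2,2) -> caps B=0 W=0
Move 7: B@(1,3) -> caps B=0 W=0
Move 8: W@(3,4) -> caps B=0 W=0
Move 9: B@(4,4) -> caps B=0 W=0
Move 10: W@(4,3) -> caps B=0 W=1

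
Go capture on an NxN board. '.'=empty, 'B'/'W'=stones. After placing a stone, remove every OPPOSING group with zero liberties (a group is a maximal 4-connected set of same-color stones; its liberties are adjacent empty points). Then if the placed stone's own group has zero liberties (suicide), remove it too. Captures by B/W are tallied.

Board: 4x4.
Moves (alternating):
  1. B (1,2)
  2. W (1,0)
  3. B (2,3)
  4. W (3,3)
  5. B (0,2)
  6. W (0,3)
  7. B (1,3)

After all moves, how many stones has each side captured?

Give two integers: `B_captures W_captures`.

Answer: 1 0

Derivation:
Move 1: B@(1,2) -> caps B=0 W=0
Move 2: W@(1,0) -> caps B=0 W=0
Move 3: B@(2,3) -> caps B=0 W=0
Move 4: W@(3,3) -> caps B=0 W=0
Move 5: B@(0,2) -> caps B=0 W=0
Move 6: W@(0,3) -> caps B=0 W=0
Move 7: B@(1,3) -> caps B=1 W=0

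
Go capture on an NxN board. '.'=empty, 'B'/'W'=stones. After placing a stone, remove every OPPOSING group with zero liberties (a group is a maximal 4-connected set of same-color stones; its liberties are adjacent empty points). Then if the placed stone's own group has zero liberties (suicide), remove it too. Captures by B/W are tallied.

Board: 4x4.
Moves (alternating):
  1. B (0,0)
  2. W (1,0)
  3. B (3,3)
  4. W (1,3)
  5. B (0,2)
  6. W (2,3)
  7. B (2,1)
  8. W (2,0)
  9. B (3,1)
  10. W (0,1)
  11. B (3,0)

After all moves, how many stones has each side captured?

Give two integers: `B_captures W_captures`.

Answer: 0 1

Derivation:
Move 1: B@(0,0) -> caps B=0 W=0
Move 2: W@(1,0) -> caps B=0 W=0
Move 3: B@(3,3) -> caps B=0 W=0
Move 4: W@(1,3) -> caps B=0 W=0
Move 5: B@(0,2) -> caps B=0 W=0
Move 6: W@(2,3) -> caps B=0 W=0
Move 7: B@(2,1) -> caps B=0 W=0
Move 8: W@(2,0) -> caps B=0 W=0
Move 9: B@(3,1) -> caps B=0 W=0
Move 10: W@(0,1) -> caps B=0 W=1
Move 11: B@(3,0) -> caps B=0 W=1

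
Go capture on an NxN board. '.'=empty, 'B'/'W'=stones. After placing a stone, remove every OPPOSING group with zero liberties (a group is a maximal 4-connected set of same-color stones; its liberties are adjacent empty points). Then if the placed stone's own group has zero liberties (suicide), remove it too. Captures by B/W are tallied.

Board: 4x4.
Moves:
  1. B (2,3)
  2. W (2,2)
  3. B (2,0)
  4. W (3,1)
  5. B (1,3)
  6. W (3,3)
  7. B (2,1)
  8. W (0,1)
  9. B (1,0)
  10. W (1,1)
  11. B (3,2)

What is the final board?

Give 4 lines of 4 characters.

Answer: .W..
BW.B
BBWB
.WB.

Derivation:
Move 1: B@(2,3) -> caps B=0 W=0
Move 2: W@(2,2) -> caps B=0 W=0
Move 3: B@(2,0) -> caps B=0 W=0
Move 4: W@(3,1) -> caps B=0 W=0
Move 5: B@(1,3) -> caps B=0 W=0
Move 6: W@(3,3) -> caps B=0 W=0
Move 7: B@(2,1) -> caps B=0 W=0
Move 8: W@(0,1) -> caps B=0 W=0
Move 9: B@(1,0) -> caps B=0 W=0
Move 10: W@(1,1) -> caps B=0 W=0
Move 11: B@(3,2) -> caps B=1 W=0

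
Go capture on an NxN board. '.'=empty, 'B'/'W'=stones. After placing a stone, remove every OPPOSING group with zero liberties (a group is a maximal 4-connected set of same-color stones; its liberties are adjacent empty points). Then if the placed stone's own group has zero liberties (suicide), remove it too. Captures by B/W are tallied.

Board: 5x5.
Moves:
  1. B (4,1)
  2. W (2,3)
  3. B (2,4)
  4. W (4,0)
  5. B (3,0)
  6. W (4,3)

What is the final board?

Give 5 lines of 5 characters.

Move 1: B@(4,1) -> caps B=0 W=0
Move 2: W@(2,3) -> caps B=0 W=0
Move 3: B@(2,4) -> caps B=0 W=0
Move 4: W@(4,0) -> caps B=0 W=0
Move 5: B@(3,0) -> caps B=1 W=0
Move 6: W@(4,3) -> caps B=1 W=0

Answer: .....
.....
...WB
B....
.B.W.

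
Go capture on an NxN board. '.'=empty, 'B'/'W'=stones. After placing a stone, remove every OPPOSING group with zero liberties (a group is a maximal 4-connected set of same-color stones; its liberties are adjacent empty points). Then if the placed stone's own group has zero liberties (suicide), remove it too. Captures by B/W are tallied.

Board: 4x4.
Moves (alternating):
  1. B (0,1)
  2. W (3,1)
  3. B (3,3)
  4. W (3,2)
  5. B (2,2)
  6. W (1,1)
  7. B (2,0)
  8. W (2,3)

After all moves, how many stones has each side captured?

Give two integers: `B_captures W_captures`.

Move 1: B@(0,1) -> caps B=0 W=0
Move 2: W@(3,1) -> caps B=0 W=0
Move 3: B@(3,3) -> caps B=0 W=0
Move 4: W@(3,2) -> caps B=0 W=0
Move 5: B@(2,2) -> caps B=0 W=0
Move 6: W@(1,1) -> caps B=0 W=0
Move 7: B@(2,0) -> caps B=0 W=0
Move 8: W@(2,3) -> caps B=0 W=1

Answer: 0 1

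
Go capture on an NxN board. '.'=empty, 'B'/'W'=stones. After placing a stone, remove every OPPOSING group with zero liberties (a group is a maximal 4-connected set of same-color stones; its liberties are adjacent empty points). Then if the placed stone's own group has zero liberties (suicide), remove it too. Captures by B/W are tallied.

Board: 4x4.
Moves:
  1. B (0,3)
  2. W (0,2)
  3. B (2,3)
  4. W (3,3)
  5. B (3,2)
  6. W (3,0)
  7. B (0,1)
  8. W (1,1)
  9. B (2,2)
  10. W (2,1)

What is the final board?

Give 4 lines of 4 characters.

Move 1: B@(0,3) -> caps B=0 W=0
Move 2: W@(0,2) -> caps B=0 W=0
Move 3: B@(2,3) -> caps B=0 W=0
Move 4: W@(3,3) -> caps B=0 W=0
Move 5: B@(3,2) -> caps B=1 W=0
Move 6: W@(3,0) -> caps B=1 W=0
Move 7: B@(0,1) -> caps B=1 W=0
Move 8: W@(1,1) -> caps B=1 W=0
Move 9: B@(2,2) -> caps B=1 W=0
Move 10: W@(2,1) -> caps B=1 W=0

Answer: .BWB
.W..
.WBB
W.B.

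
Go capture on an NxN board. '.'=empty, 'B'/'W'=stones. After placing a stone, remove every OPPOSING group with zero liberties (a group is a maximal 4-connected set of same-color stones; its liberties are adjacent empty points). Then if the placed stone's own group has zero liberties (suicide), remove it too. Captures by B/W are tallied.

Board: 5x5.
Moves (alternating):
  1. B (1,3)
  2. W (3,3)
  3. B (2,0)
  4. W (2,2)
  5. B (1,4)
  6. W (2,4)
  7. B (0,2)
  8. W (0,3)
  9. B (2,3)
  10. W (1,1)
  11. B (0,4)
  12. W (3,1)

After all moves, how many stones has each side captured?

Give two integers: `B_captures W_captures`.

Move 1: B@(1,3) -> caps B=0 W=0
Move 2: W@(3,3) -> caps B=0 W=0
Move 3: B@(2,0) -> caps B=0 W=0
Move 4: W@(2,2) -> caps B=0 W=0
Move 5: B@(1,4) -> caps B=0 W=0
Move 6: W@(2,4) -> caps B=0 W=0
Move 7: B@(0,2) -> caps B=0 W=0
Move 8: W@(0,3) -> caps B=0 W=0
Move 9: B@(2,3) -> caps B=0 W=0
Move 10: W@(1,1) -> caps B=0 W=0
Move 11: B@(0,4) -> caps B=1 W=0
Move 12: W@(3,1) -> caps B=1 W=0

Answer: 1 0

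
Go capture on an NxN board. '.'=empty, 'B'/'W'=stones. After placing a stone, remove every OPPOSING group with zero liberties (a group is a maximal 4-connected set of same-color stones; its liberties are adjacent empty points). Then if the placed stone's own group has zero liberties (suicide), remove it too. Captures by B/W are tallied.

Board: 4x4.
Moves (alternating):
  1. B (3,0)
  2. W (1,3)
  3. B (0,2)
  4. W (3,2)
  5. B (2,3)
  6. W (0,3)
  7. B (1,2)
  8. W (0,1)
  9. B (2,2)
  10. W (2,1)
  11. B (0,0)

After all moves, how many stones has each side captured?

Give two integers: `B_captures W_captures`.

Answer: 2 0

Derivation:
Move 1: B@(3,0) -> caps B=0 W=0
Move 2: W@(1,3) -> caps B=0 W=0
Move 3: B@(0,2) -> caps B=0 W=0
Move 4: W@(3,2) -> caps B=0 W=0
Move 5: B@(2,3) -> caps B=0 W=0
Move 6: W@(0,3) -> caps B=0 W=0
Move 7: B@(1,2) -> caps B=2 W=0
Move 8: W@(0,1) -> caps B=2 W=0
Move 9: B@(2,2) -> caps B=2 W=0
Move 10: W@(2,1) -> caps B=2 W=0
Move 11: B@(0,0) -> caps B=2 W=0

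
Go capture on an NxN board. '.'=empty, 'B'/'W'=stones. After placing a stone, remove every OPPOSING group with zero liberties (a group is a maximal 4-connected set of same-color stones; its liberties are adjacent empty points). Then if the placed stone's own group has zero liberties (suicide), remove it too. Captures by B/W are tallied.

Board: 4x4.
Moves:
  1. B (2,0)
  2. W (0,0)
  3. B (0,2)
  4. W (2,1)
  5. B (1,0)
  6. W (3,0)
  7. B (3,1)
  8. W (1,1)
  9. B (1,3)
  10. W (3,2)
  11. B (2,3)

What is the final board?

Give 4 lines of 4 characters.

Move 1: B@(2,0) -> caps B=0 W=0
Move 2: W@(0,0) -> caps B=0 W=0
Move 3: B@(0,2) -> caps B=0 W=0
Move 4: W@(2,1) -> caps B=0 W=0
Move 5: B@(1,0) -> caps B=0 W=0
Move 6: W@(3,0) -> caps B=0 W=0
Move 7: B@(3,1) -> caps B=1 W=0
Move 8: W@(1,1) -> caps B=1 W=0
Move 9: B@(1,3) -> caps B=1 W=0
Move 10: W@(3,2) -> caps B=1 W=0
Move 11: B@(2,3) -> caps B=1 W=0

Answer: W.B.
BW.B
BW.B
.BW.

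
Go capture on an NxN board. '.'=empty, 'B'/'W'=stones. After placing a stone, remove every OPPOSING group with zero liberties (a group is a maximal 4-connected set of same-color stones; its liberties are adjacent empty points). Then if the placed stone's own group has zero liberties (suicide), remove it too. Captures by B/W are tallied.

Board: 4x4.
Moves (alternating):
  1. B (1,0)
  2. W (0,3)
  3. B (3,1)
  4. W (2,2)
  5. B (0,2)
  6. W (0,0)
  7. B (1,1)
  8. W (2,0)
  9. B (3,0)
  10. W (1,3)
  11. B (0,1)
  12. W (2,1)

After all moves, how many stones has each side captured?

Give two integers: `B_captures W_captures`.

Move 1: B@(1,0) -> caps B=0 W=0
Move 2: W@(0,3) -> caps B=0 W=0
Move 3: B@(3,1) -> caps B=0 W=0
Move 4: W@(2,2) -> caps B=0 W=0
Move 5: B@(0,2) -> caps B=0 W=0
Move 6: W@(0,0) -> caps B=0 W=0
Move 7: B@(1,1) -> caps B=0 W=0
Move 8: W@(2,0) -> caps B=0 W=0
Move 9: B@(3,0) -> caps B=0 W=0
Move 10: W@(1,3) -> caps B=0 W=0
Move 11: B@(0,1) -> caps B=1 W=0
Move 12: W@(2,1) -> caps B=1 W=0

Answer: 1 0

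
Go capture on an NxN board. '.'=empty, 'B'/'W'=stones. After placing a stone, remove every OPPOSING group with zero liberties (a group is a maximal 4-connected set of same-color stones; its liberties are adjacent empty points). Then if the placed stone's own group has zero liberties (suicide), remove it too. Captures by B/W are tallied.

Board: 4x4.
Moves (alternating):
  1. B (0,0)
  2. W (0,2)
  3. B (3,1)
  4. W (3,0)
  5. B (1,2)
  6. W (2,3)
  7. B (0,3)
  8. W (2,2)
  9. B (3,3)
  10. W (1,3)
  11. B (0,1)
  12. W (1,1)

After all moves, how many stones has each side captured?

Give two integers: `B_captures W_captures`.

Move 1: B@(0,0) -> caps B=0 W=0
Move 2: W@(0,2) -> caps B=0 W=0
Move 3: B@(3,1) -> caps B=0 W=0
Move 4: W@(3,0) -> caps B=0 W=0
Move 5: B@(1,2) -> caps B=0 W=0
Move 6: W@(2,3) -> caps B=0 W=0
Move 7: B@(0,3) -> caps B=0 W=0
Move 8: W@(2,2) -> caps B=0 W=0
Move 9: B@(3,3) -> caps B=0 W=0
Move 10: W@(1,3) -> caps B=0 W=1
Move 11: B@(0,1) -> caps B=0 W=1
Move 12: W@(1,1) -> caps B=0 W=2

Answer: 0 2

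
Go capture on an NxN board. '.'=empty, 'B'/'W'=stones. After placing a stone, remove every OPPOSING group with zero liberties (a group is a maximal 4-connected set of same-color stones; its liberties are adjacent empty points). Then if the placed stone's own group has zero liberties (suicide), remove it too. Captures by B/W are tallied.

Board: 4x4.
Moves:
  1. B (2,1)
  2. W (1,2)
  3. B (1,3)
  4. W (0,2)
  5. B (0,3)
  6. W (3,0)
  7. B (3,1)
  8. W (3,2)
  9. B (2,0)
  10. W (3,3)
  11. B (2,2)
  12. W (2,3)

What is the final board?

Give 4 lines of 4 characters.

Answer: ..W.
..W.
BBBW
.BWW

Derivation:
Move 1: B@(2,1) -> caps B=0 W=0
Move 2: W@(1,2) -> caps B=0 W=0
Move 3: B@(1,3) -> caps B=0 W=0
Move 4: W@(0,2) -> caps B=0 W=0
Move 5: B@(0,3) -> caps B=0 W=0
Move 6: W@(3,0) -> caps B=0 W=0
Move 7: B@(3,1) -> caps B=0 W=0
Move 8: W@(3,2) -> caps B=0 W=0
Move 9: B@(2,0) -> caps B=1 W=0
Move 10: W@(3,3) -> caps B=1 W=0
Move 11: B@(2,2) -> caps B=1 W=0
Move 12: W@(2,3) -> caps B=1 W=2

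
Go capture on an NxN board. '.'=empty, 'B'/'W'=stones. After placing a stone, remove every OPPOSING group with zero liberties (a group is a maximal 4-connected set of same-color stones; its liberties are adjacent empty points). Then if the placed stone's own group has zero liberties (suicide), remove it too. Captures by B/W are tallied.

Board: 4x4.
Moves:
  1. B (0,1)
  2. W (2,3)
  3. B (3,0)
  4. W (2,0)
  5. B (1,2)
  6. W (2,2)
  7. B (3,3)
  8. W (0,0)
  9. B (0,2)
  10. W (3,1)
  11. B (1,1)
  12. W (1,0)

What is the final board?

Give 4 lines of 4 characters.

Answer: WBB.
WBB.
W.WW
.W.B

Derivation:
Move 1: B@(0,1) -> caps B=0 W=0
Move 2: W@(2,3) -> caps B=0 W=0
Move 3: B@(3,0) -> caps B=0 W=0
Move 4: W@(2,0) -> caps B=0 W=0
Move 5: B@(1,2) -> caps B=0 W=0
Move 6: W@(2,2) -> caps B=0 W=0
Move 7: B@(3,3) -> caps B=0 W=0
Move 8: W@(0,0) -> caps B=0 W=0
Move 9: B@(0,2) -> caps B=0 W=0
Move 10: W@(3,1) -> caps B=0 W=1
Move 11: B@(1,1) -> caps B=0 W=1
Move 12: W@(1,0) -> caps B=0 W=1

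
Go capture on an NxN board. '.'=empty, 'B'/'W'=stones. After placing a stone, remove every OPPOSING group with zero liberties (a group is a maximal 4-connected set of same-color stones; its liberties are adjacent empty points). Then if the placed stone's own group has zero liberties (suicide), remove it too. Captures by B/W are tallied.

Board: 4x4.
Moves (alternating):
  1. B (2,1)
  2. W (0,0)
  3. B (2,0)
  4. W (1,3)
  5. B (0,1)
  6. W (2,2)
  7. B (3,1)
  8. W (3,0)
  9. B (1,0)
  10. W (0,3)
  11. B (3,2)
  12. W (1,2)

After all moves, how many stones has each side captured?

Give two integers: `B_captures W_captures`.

Move 1: B@(2,1) -> caps B=0 W=0
Move 2: W@(0,0) -> caps B=0 W=0
Move 3: B@(2,0) -> caps B=0 W=0
Move 4: W@(1,3) -> caps B=0 W=0
Move 5: B@(0,1) -> caps B=0 W=0
Move 6: W@(2,2) -> caps B=0 W=0
Move 7: B@(3,1) -> caps B=0 W=0
Move 8: W@(3,0) -> caps B=0 W=0
Move 9: B@(1,0) -> caps B=1 W=0
Move 10: W@(0,3) -> caps B=1 W=0
Move 11: B@(3,2) -> caps B=1 W=0
Move 12: W@(1,2) -> caps B=1 W=0

Answer: 1 0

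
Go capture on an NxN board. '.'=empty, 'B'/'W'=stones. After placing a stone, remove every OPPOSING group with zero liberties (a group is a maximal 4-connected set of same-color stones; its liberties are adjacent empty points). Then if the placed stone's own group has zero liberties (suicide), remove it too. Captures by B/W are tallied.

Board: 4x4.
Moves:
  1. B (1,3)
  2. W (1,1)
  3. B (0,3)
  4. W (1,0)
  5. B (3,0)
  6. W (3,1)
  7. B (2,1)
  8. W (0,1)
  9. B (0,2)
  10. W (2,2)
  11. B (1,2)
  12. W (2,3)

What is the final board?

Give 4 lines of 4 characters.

Move 1: B@(1,3) -> caps B=0 W=0
Move 2: W@(1,1) -> caps B=0 W=0
Move 3: B@(0,3) -> caps B=0 W=0
Move 4: W@(1,0) -> caps B=0 W=0
Move 5: B@(3,0) -> caps B=0 W=0
Move 6: W@(3,1) -> caps B=0 W=0
Move 7: B@(2,1) -> caps B=0 W=0
Move 8: W@(0,1) -> caps B=0 W=0
Move 9: B@(0,2) -> caps B=0 W=0
Move 10: W@(2,2) -> caps B=0 W=0
Move 11: B@(1,2) -> caps B=0 W=0
Move 12: W@(2,3) -> caps B=0 W=4

Answer: .W..
WW..
.BWW
BW..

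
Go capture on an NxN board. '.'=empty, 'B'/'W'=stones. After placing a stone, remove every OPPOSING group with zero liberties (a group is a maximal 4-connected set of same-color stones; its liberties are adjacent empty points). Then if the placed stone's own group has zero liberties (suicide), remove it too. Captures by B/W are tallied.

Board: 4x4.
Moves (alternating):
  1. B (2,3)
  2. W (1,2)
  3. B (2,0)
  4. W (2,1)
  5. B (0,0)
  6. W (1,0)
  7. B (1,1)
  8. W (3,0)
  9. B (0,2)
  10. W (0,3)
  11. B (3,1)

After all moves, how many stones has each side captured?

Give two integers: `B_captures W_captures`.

Move 1: B@(2,3) -> caps B=0 W=0
Move 2: W@(1,2) -> caps B=0 W=0
Move 3: B@(2,0) -> caps B=0 W=0
Move 4: W@(2,1) -> caps B=0 W=0
Move 5: B@(0,0) -> caps B=0 W=0
Move 6: W@(1,0) -> caps B=0 W=0
Move 7: B@(1,1) -> caps B=1 W=0
Move 8: W@(3,0) -> caps B=1 W=0
Move 9: B@(0,2) -> caps B=1 W=0
Move 10: W@(0,3) -> caps B=1 W=0
Move 11: B@(3,1) -> caps B=2 W=0

Answer: 2 0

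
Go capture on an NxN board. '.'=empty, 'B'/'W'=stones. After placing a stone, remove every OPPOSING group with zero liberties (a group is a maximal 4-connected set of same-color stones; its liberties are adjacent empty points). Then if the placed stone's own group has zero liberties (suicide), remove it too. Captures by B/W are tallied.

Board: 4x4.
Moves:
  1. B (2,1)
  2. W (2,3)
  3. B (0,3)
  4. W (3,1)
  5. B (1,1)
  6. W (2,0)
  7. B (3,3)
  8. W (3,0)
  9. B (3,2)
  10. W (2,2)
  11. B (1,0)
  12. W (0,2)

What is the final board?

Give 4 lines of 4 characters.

Answer: ..WB
BB..
WBWW
WW..

Derivation:
Move 1: B@(2,1) -> caps B=0 W=0
Move 2: W@(2,3) -> caps B=0 W=0
Move 3: B@(0,3) -> caps B=0 W=0
Move 4: W@(3,1) -> caps B=0 W=0
Move 5: B@(1,1) -> caps B=0 W=0
Move 6: W@(2,0) -> caps B=0 W=0
Move 7: B@(3,3) -> caps B=0 W=0
Move 8: W@(3,0) -> caps B=0 W=0
Move 9: B@(3,2) -> caps B=0 W=0
Move 10: W@(2,2) -> caps B=0 W=2
Move 11: B@(1,0) -> caps B=0 W=2
Move 12: W@(0,2) -> caps B=0 W=2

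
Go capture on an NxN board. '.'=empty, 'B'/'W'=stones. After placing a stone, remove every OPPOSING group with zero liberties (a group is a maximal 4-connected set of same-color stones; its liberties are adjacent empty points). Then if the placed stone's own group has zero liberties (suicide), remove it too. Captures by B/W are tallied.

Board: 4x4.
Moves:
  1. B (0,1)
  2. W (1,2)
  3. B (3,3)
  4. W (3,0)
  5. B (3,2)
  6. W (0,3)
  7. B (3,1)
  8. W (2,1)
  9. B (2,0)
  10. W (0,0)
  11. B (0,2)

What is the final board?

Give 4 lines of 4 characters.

Move 1: B@(0,1) -> caps B=0 W=0
Move 2: W@(1,2) -> caps B=0 W=0
Move 3: B@(3,3) -> caps B=0 W=0
Move 4: W@(3,0) -> caps B=0 W=0
Move 5: B@(3,2) -> caps B=0 W=0
Move 6: W@(0,3) -> caps B=0 W=0
Move 7: B@(3,1) -> caps B=0 W=0
Move 8: W@(2,1) -> caps B=0 W=0
Move 9: B@(2,0) -> caps B=1 W=0
Move 10: W@(0,0) -> caps B=1 W=0
Move 11: B@(0,2) -> caps B=1 W=0

Answer: WBBW
..W.
BW..
.BBB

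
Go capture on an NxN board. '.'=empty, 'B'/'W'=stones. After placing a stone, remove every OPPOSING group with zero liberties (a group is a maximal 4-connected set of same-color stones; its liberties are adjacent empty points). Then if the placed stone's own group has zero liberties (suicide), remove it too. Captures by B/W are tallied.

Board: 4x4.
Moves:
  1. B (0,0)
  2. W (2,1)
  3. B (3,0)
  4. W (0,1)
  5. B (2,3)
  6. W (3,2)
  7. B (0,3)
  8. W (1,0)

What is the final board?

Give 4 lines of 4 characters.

Answer: .W.B
W...
.W.B
B.W.

Derivation:
Move 1: B@(0,0) -> caps B=0 W=0
Move 2: W@(2,1) -> caps B=0 W=0
Move 3: B@(3,0) -> caps B=0 W=0
Move 4: W@(0,1) -> caps B=0 W=0
Move 5: B@(2,3) -> caps B=0 W=0
Move 6: W@(3,2) -> caps B=0 W=0
Move 7: B@(0,3) -> caps B=0 W=0
Move 8: W@(1,0) -> caps B=0 W=1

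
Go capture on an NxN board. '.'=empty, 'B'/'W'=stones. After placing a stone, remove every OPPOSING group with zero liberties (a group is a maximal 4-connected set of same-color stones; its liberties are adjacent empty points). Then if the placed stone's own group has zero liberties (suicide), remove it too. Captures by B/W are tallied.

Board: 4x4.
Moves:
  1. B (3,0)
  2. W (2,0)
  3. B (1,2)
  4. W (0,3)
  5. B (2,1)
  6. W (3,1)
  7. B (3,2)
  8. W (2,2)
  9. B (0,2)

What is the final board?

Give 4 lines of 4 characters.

Move 1: B@(3,0) -> caps B=0 W=0
Move 2: W@(2,0) -> caps B=0 W=0
Move 3: B@(1,2) -> caps B=0 W=0
Move 4: W@(0,3) -> caps B=0 W=0
Move 5: B@(2,1) -> caps B=0 W=0
Move 6: W@(3,1) -> caps B=0 W=1
Move 7: B@(3,2) -> caps B=0 W=1
Move 8: W@(2,2) -> caps B=0 W=1
Move 9: B@(0,2) -> caps B=0 W=1

Answer: ..BW
..B.
WBW.
.WB.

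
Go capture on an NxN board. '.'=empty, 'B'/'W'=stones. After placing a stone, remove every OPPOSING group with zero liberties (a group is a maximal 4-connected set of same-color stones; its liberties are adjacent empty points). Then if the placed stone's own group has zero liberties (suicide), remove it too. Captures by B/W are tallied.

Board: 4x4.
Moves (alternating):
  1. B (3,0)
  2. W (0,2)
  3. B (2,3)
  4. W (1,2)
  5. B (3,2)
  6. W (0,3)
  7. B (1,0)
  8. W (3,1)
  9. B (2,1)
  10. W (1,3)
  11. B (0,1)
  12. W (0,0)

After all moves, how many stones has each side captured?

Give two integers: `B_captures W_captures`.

Move 1: B@(3,0) -> caps B=0 W=0
Move 2: W@(0,2) -> caps B=0 W=0
Move 3: B@(2,3) -> caps B=0 W=0
Move 4: W@(1,2) -> caps B=0 W=0
Move 5: B@(3,2) -> caps B=0 W=0
Move 6: W@(0,3) -> caps B=0 W=0
Move 7: B@(1,0) -> caps B=0 W=0
Move 8: W@(3,1) -> caps B=0 W=0
Move 9: B@(2,1) -> caps B=1 W=0
Move 10: W@(1,3) -> caps B=1 W=0
Move 11: B@(0,1) -> caps B=1 W=0
Move 12: W@(0,0) -> caps B=1 W=0

Answer: 1 0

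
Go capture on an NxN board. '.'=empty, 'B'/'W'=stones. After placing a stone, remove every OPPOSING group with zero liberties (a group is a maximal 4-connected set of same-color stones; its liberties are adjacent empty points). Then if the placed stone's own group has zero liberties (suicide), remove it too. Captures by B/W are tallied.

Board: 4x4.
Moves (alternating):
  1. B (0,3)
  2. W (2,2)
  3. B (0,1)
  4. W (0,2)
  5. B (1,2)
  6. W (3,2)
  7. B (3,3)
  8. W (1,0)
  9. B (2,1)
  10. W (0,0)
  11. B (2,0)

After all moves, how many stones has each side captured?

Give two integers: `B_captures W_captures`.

Move 1: B@(0,3) -> caps B=0 W=0
Move 2: W@(2,2) -> caps B=0 W=0
Move 3: B@(0,1) -> caps B=0 W=0
Move 4: W@(0,2) -> caps B=0 W=0
Move 5: B@(1,2) -> caps B=1 W=0
Move 6: W@(3,2) -> caps B=1 W=0
Move 7: B@(3,3) -> caps B=1 W=0
Move 8: W@(1,0) -> caps B=1 W=0
Move 9: B@(2,1) -> caps B=1 W=0
Move 10: W@(0,0) -> caps B=1 W=0
Move 11: B@(2,0) -> caps B=1 W=0

Answer: 1 0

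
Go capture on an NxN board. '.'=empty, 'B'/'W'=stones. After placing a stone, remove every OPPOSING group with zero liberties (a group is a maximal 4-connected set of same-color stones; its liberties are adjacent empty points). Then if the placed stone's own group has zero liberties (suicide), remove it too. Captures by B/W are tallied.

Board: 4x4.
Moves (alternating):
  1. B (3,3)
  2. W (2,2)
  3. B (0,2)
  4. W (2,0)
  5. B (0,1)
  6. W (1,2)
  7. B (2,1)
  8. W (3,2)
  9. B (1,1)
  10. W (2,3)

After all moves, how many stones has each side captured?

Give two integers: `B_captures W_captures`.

Answer: 0 1

Derivation:
Move 1: B@(3,3) -> caps B=0 W=0
Move 2: W@(2,2) -> caps B=0 W=0
Move 3: B@(0,2) -> caps B=0 W=0
Move 4: W@(2,0) -> caps B=0 W=0
Move 5: B@(0,1) -> caps B=0 W=0
Move 6: W@(1,2) -> caps B=0 W=0
Move 7: B@(2,1) -> caps B=0 W=0
Move 8: W@(3,2) -> caps B=0 W=0
Move 9: B@(1,1) -> caps B=0 W=0
Move 10: W@(2,3) -> caps B=0 W=1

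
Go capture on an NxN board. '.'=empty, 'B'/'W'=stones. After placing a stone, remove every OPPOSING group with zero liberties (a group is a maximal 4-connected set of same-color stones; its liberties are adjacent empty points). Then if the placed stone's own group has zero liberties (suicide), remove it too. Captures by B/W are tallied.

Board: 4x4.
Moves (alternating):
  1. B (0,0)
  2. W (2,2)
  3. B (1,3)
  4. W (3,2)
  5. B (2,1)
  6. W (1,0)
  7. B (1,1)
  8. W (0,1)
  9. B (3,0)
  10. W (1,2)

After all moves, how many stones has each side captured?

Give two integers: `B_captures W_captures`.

Answer: 0 1

Derivation:
Move 1: B@(0,0) -> caps B=0 W=0
Move 2: W@(2,2) -> caps B=0 W=0
Move 3: B@(1,3) -> caps B=0 W=0
Move 4: W@(3,2) -> caps B=0 W=0
Move 5: B@(2,1) -> caps B=0 W=0
Move 6: W@(1,0) -> caps B=0 W=0
Move 7: B@(1,1) -> caps B=0 W=0
Move 8: W@(0,1) -> caps B=0 W=1
Move 9: B@(3,0) -> caps B=0 W=1
Move 10: W@(1,2) -> caps B=0 W=1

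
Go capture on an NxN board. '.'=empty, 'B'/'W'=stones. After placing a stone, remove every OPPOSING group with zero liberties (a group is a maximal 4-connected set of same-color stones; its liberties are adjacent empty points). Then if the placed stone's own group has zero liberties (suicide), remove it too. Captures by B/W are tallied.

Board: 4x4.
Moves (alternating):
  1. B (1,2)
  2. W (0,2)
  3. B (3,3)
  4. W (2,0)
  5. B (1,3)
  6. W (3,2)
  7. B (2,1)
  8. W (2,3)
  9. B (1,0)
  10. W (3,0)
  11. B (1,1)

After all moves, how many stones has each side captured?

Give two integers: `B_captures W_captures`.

Answer: 0 1

Derivation:
Move 1: B@(1,2) -> caps B=0 W=0
Move 2: W@(0,2) -> caps B=0 W=0
Move 3: B@(3,3) -> caps B=0 W=0
Move 4: W@(2,0) -> caps B=0 W=0
Move 5: B@(1,3) -> caps B=0 W=0
Move 6: W@(3,2) -> caps B=0 W=0
Move 7: B@(2,1) -> caps B=0 W=0
Move 8: W@(2,3) -> caps B=0 W=1
Move 9: B@(1,0) -> caps B=0 W=1
Move 10: W@(3,0) -> caps B=0 W=1
Move 11: B@(1,1) -> caps B=0 W=1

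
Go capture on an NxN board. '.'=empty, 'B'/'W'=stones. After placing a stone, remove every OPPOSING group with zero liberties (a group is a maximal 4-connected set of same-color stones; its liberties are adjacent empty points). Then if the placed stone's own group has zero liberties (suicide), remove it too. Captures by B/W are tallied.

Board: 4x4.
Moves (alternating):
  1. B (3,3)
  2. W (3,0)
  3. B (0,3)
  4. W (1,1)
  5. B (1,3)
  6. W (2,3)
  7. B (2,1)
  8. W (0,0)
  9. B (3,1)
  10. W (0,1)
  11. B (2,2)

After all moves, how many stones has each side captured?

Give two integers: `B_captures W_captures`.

Answer: 1 0

Derivation:
Move 1: B@(3,3) -> caps B=0 W=0
Move 2: W@(3,0) -> caps B=0 W=0
Move 3: B@(0,3) -> caps B=0 W=0
Move 4: W@(1,1) -> caps B=0 W=0
Move 5: B@(1,3) -> caps B=0 W=0
Move 6: W@(2,3) -> caps B=0 W=0
Move 7: B@(2,1) -> caps B=0 W=0
Move 8: W@(0,0) -> caps B=0 W=0
Move 9: B@(3,1) -> caps B=0 W=0
Move 10: W@(0,1) -> caps B=0 W=0
Move 11: B@(2,2) -> caps B=1 W=0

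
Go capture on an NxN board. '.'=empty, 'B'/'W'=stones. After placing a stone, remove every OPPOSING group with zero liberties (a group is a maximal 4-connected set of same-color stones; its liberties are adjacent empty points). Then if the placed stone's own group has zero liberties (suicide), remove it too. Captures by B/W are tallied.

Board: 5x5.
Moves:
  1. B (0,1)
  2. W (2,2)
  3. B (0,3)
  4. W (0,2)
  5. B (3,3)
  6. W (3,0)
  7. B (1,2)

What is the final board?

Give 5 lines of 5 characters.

Answer: .B.B.
..B..
..W..
W..B.
.....

Derivation:
Move 1: B@(0,1) -> caps B=0 W=0
Move 2: W@(2,2) -> caps B=0 W=0
Move 3: B@(0,3) -> caps B=0 W=0
Move 4: W@(0,2) -> caps B=0 W=0
Move 5: B@(3,3) -> caps B=0 W=0
Move 6: W@(3,0) -> caps B=0 W=0
Move 7: B@(1,2) -> caps B=1 W=0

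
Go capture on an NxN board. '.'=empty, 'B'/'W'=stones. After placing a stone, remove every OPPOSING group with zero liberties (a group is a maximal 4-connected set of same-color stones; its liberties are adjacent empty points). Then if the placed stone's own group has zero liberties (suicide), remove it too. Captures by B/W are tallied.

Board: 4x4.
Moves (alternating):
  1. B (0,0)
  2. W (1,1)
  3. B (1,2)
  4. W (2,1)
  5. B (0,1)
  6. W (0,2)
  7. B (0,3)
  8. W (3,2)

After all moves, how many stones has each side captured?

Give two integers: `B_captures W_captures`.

Answer: 1 0

Derivation:
Move 1: B@(0,0) -> caps B=0 W=0
Move 2: W@(1,1) -> caps B=0 W=0
Move 3: B@(1,2) -> caps B=0 W=0
Move 4: W@(2,1) -> caps B=0 W=0
Move 5: B@(0,1) -> caps B=0 W=0
Move 6: W@(0,2) -> caps B=0 W=0
Move 7: B@(0,3) -> caps B=1 W=0
Move 8: W@(3,2) -> caps B=1 W=0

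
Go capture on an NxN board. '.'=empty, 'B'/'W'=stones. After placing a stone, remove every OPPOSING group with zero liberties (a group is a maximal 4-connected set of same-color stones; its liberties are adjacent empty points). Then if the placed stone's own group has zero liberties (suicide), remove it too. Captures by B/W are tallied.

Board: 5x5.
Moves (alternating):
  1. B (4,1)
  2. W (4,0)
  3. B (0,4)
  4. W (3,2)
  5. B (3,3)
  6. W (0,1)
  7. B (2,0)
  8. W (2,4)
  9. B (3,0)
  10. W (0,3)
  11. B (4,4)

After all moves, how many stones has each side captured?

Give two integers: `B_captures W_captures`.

Answer: 1 0

Derivation:
Move 1: B@(4,1) -> caps B=0 W=0
Move 2: W@(4,0) -> caps B=0 W=0
Move 3: B@(0,4) -> caps B=0 W=0
Move 4: W@(3,2) -> caps B=0 W=0
Move 5: B@(3,3) -> caps B=0 W=0
Move 6: W@(0,1) -> caps B=0 W=0
Move 7: B@(2,0) -> caps B=0 W=0
Move 8: W@(2,4) -> caps B=0 W=0
Move 9: B@(3,0) -> caps B=1 W=0
Move 10: W@(0,3) -> caps B=1 W=0
Move 11: B@(4,4) -> caps B=1 W=0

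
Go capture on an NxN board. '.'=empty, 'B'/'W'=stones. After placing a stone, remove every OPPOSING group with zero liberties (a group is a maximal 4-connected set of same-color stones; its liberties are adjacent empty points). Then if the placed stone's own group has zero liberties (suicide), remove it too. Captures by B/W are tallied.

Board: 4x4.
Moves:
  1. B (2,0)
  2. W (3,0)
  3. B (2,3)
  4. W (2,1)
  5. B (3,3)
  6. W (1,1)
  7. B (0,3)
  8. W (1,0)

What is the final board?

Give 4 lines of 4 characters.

Answer: ...B
WW..
.W.B
W..B

Derivation:
Move 1: B@(2,0) -> caps B=0 W=0
Move 2: W@(3,0) -> caps B=0 W=0
Move 3: B@(2,3) -> caps B=0 W=0
Move 4: W@(2,1) -> caps B=0 W=0
Move 5: B@(3,3) -> caps B=0 W=0
Move 6: W@(1,1) -> caps B=0 W=0
Move 7: B@(0,3) -> caps B=0 W=0
Move 8: W@(1,0) -> caps B=0 W=1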